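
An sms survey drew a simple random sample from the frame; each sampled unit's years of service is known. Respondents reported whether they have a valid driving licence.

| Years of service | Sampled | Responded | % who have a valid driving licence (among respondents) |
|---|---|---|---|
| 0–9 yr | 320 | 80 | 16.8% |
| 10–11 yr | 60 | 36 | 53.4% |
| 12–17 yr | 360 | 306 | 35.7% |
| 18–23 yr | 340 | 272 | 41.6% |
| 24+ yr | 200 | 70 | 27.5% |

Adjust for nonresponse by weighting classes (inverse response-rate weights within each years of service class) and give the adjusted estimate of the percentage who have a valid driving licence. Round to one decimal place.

32.1%

Response rates by class: 0–9 yr 80/320 = 25%, 10–11 yr 36/60 = 60%, 12–17 yr 306/360 = 85%, 18–23 yr 272/340 = 80%, 24+ yr 70/200 = 35%.
With weight = n_sampled/n_responded per class, the weighted class total is n_sampled:
  0–9 yr: 320 × 16.8 = 5376
  10–11 yr: 60 × 53.4 = 3204
  12–17 yr: 360 × 35.7 = 12852
  18–23 yr: 340 × 41.6 = 14,144
  24+ yr: 200 × 27.5 = 5500
Adjusted estimate = 41,076 / 1,280 = 32.0906 → 32.1%.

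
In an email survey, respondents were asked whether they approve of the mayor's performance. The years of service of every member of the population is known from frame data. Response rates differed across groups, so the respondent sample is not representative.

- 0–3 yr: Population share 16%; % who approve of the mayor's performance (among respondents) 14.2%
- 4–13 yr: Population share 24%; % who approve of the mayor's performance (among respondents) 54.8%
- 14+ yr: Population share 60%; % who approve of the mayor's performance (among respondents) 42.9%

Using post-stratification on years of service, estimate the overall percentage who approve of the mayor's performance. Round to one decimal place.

41.2%

Weight each group's respondent value by its population share:
  0–3 yr: 0.16 × 14.2 = 2.272
  4–13 yr: 0.24 × 54.8 = 13.152
  14+ yr: 0.6 × 42.9 = 25.74
Post-stratified estimate = 41.164 → 41.2%.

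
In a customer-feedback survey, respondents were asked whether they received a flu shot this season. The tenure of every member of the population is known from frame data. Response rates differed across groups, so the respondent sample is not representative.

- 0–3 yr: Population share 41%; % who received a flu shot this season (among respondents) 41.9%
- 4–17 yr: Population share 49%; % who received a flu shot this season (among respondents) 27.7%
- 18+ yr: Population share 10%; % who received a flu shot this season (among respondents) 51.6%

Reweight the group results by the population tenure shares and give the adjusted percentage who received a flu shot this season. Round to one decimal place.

35.9%

Reweight to the known tenure distribution:
  0–3 yr: 0.41 × 41.9 = 17.179
  4–17 yr: 0.49 × 27.7 = 13.573
  18+ yr: 0.1 × 51.6 = 5.16
Post-stratified estimate = 35.912 → 35.9%.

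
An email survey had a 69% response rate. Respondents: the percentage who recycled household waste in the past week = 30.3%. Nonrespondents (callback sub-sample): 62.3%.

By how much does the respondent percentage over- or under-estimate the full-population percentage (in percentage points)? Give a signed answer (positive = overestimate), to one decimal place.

Nonresponse fraction = 1 − 0.69 = 0.31.
Bias = (nonresponse fraction) × (respondent percentage − nonrespondent percentage)
     = 0.31 × (30.3 − 62.3) = 0.31 × -32 = -9.92.

-9.9 percentage points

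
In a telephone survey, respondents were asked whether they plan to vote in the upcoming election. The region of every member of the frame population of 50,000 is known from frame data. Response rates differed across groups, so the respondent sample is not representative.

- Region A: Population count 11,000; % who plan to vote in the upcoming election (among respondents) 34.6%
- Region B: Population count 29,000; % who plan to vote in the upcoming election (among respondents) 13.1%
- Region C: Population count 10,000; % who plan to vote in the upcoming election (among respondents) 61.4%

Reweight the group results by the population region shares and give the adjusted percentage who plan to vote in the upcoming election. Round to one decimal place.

27.5%

Weight each group's respondent value by its population share:
  Region A: (11,000/50,000) × 34.6 = 7.612
  Region B: (29,000/50,000) × 13.1 = 7.598
  Region C: (10,000/50,000) × 61.4 = 12.28
Post-stratified estimate = 27.49 → 27.5%.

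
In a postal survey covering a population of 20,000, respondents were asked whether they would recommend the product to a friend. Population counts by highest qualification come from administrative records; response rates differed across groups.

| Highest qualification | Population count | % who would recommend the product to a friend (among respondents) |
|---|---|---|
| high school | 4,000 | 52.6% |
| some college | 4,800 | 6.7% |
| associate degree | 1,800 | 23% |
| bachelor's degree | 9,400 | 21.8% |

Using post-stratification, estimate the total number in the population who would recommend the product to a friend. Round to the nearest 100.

Estimated count per cell = population count × respondent percentage:
  high school: 4,000 × 52.6% = 2104
  some college: 4,800 × 6.7% = 321.6
  associate degree: 1,800 × 23% = 414
  bachelor's degree: 9,400 × 21.8% = 2049.2
Estimated total = 4888.8 → 4,900.

4,900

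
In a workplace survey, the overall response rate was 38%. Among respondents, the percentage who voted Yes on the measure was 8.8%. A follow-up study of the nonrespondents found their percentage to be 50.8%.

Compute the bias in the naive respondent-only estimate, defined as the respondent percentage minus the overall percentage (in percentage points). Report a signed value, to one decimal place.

-26.0 percentage points

Nonresponse fraction = 1 − 0.38 = 0.62.
Bias = (nonresponse fraction) × (respondent percentage − nonrespondent percentage)
     = 0.62 × (8.8 − 50.8) = 0.62 × -42 = -26.04.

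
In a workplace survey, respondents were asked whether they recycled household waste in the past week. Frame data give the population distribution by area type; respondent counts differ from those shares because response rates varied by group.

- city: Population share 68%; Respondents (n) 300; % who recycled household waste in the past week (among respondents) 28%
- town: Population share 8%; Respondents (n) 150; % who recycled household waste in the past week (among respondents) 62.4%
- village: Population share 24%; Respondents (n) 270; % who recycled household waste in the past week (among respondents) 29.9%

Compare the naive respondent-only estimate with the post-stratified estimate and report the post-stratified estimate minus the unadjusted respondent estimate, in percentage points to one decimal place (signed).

Without adjustment, the pooled respondent share is:
  (300/720)×28 + (150/720)×62.4 + (270/720)×29.9 = 35.8792%
Reweighting by population area type shares:
  0.68×28 + 0.08×62.4 + 0.24×29.9 = 31.208%
Difference = 31.208 − 35.8792 = -4.6712 pp.

-4.7 percentage points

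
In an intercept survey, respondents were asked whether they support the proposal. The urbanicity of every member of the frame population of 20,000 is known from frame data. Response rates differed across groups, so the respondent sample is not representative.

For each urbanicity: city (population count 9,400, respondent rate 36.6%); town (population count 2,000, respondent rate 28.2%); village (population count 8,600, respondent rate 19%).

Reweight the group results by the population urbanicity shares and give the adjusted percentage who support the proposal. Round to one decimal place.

28.2%

Weight each group's respondent value by its population share:
  city: (9,400/20,000) × 36.6 = 17.202
  town: (2,000/20,000) × 28.2 = 2.82
  village: (8,600/20,000) × 19 = 8.17
Post-stratified estimate = 28.192 → 28.2%.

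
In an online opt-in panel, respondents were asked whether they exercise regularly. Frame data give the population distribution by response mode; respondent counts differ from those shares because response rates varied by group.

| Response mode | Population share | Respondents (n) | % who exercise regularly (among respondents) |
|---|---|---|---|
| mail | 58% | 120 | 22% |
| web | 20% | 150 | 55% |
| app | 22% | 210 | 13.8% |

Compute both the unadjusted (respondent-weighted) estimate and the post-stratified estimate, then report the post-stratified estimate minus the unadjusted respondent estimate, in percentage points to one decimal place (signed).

Unadjusted (pooled respondent) estimate weights by respondent counts:
  (120/480)×22 + (150/480)×55 + (210/480)×13.8 = 28.725%
Post-stratified estimate weights by population shares:
  0.58×22 + 0.2×55 + 0.22×13.8 = 26.796%
Difference = 26.796 − 28.725 = -1.929 pp.

-1.9 percentage points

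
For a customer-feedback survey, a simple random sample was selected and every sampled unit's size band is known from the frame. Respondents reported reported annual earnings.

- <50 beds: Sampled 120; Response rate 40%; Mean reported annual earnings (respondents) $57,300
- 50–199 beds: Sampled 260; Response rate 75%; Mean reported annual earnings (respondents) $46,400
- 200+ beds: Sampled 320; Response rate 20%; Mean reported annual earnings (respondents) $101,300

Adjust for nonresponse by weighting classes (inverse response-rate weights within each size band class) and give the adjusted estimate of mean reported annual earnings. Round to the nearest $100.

Weighting each respondent by the inverse class response rate inflates each class back to its sampled size, so the class weight is n_sampled:
  <50 beds: 120 × 57,300 = 6,876,000
  50–199 beds: 260 × 46,400 = 12,064,000
  200+ beds: 320 × 101,300 = 32,416,000
Adjusted estimate = 51,356,000 / 700 = 73365.7 → $73,400.

$73,400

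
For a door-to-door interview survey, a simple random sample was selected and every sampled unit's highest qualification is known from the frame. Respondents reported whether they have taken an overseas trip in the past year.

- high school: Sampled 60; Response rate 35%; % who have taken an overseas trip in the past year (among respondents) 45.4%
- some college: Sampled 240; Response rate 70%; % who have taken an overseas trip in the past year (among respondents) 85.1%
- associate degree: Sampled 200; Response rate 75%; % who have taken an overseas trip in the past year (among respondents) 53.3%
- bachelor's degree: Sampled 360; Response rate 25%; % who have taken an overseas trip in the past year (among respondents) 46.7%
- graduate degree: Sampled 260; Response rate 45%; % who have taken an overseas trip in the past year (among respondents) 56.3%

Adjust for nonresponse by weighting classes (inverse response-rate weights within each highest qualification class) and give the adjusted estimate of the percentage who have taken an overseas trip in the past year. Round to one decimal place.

Inverse-response-rate weighting restores each class to its sampled count, so class totals weight by n_sampled:
  high school: 60 × 45.4 = 2724
  some college: 240 × 85.1 = 20,424
  associate degree: 200 × 53.3 = 10,660
  bachelor's degree: 360 × 46.7 = 16,812
  graduate degree: 260 × 56.3 = 14,638
Adjusted estimate = 65,258 / 1,120 = 58.2661 → 58.3%.

58.3%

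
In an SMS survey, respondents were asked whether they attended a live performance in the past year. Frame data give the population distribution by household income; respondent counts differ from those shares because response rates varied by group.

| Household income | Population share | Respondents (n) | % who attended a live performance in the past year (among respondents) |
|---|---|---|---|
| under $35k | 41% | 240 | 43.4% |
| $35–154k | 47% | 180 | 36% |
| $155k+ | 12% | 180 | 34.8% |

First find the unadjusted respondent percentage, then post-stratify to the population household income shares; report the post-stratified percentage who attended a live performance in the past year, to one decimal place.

Naive respondent-only estimate (weights = respondent counts):
  (240/600)×43.4 + (180/600)×36 + (180/600)×34.8 = 38.6%
Post-stratifying to population shares instead:
  0.41×43.4 + 0.47×36 + 0.12×34.8 = 38.89%

38.9%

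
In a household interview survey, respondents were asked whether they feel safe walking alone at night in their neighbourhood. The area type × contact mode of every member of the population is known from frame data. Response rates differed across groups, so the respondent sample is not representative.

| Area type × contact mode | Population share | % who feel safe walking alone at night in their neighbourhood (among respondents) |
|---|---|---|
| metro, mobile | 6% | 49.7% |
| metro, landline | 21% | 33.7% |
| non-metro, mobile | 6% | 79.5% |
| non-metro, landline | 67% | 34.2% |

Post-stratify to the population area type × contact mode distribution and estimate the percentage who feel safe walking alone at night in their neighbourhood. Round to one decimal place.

Reweight to the known area type × contact mode distribution:
  metro, mobile: 0.06 × 49.7 = 2.982
  metro, landline: 0.21 × 33.7 = 7.077
  non-metro, mobile: 0.06 × 79.5 = 4.77
  non-metro, landline: 0.67 × 34.2 = 22.914
Post-stratified estimate = 37.743 → 37.7%.

37.7%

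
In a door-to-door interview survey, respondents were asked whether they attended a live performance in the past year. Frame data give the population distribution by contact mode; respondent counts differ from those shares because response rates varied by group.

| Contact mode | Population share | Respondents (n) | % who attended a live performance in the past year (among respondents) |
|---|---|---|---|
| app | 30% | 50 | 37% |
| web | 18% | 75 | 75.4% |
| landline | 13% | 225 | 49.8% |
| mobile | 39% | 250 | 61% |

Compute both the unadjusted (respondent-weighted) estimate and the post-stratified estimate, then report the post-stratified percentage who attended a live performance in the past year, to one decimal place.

54.9%

Without adjustment, the pooled respondent share is:
  (50/600)×37 + (75/600)×75.4 + (225/600)×49.8 + (250/600)×61 = 56.6%
Post-stratifying to population shares instead:
  0.3×37 + 0.18×75.4 + 0.13×49.8 + 0.39×61 = 54.936%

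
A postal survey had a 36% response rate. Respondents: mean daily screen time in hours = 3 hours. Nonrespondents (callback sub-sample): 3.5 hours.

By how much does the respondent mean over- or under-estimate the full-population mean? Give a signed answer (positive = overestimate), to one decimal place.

-0.3

Nonresponse fraction = 1 − 0.36 = 0.64.
Bias = (nonresponse fraction) × (respondent mean − nonrespondent mean)
     = 0.64 × (3 − 3.5) = 0.64 × -0.5 = -0.32.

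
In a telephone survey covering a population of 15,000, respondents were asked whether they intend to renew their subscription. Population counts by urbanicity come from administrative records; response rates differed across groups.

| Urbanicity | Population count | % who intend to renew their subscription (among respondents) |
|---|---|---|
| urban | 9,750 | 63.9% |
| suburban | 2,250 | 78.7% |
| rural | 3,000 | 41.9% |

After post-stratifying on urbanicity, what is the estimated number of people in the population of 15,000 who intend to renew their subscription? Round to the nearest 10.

9,260

Apply each group's respondent rate to its population count:
  urban: 9,750 × 63.9% = 6230.25
  suburban: 2,250 × 78.7% = 1770.75
  rural: 3,000 × 41.9% = 1257
Estimated total = 9258 → 9,260.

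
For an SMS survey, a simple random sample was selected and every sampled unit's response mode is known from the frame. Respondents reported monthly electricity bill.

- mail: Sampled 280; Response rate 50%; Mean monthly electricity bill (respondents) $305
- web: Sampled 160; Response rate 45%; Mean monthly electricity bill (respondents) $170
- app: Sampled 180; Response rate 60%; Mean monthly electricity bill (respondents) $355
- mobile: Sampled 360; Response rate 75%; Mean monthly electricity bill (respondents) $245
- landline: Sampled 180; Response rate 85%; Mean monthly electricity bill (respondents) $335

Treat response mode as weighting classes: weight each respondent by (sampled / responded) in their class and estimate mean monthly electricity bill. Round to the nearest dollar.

$280

Inverse-response-rate weighting restores each class to its sampled count, so class totals weight by n_sampled:
  mail: 280 × 305 = 85,400
  web: 160 × 170 = 27,200
  app: 180 × 355 = 63,900
  mobile: 360 × 245 = 88,200
  landline: 180 × 335 = 60,300
Adjusted estimate = 325,000 / 1,160 = 280.172 → $280.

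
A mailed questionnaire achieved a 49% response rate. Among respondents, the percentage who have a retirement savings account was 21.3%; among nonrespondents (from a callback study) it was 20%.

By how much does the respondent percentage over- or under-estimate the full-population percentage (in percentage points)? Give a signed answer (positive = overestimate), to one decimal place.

Nonresponse fraction = 1 − 0.49 = 0.51.
Bias = (nonresponse fraction) × (respondent percentage − nonrespondent percentage)
     = 0.51 × (21.3 − 20) = 0.51 × 1.3 = 0.663.

+0.7 percentage points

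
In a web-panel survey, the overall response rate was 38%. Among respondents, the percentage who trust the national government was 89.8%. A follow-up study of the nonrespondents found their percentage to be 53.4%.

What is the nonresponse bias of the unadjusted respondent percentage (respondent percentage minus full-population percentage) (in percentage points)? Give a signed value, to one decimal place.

+22.6 percentage points

Nonresponse fraction = 1 − 0.38 = 0.62.
Bias = (nonresponse fraction) × (respondent percentage − nonrespondent percentage)
     = 0.62 × (89.8 − 53.4) = 0.62 × 36.4 = 22.568.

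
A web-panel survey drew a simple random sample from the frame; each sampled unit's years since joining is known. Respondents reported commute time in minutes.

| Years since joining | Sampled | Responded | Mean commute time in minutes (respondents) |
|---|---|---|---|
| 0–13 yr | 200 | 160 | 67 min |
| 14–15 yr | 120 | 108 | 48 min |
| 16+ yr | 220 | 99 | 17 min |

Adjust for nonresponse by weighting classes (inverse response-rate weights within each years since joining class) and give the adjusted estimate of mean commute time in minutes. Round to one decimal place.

42.4

Class response rates: 0–13 yr 160/200 = 80%, 14–15 yr 108/120 = 90%, 16+ yr 99/220 = 45%.
Inverse-response-rate weighting restores each class to its sampled count, so class totals weight by n_sampled:
  0–13 yr: 200 × 67 = 13,400
  14–15 yr: 120 × 48 = 5760
  16+ yr: 220 × 17 = 3740
Adjusted estimate = 22,900 / 540 = 42.4074 → 42.4.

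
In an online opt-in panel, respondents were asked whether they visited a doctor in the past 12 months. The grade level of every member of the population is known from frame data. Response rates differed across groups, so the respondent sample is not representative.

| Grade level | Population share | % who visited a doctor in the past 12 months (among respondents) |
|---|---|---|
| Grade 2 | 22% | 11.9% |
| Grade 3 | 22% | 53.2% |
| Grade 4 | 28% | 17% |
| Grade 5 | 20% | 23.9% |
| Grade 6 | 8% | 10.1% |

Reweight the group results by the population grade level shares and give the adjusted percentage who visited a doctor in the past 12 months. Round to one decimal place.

Reweight to the known grade level distribution:
  Grade 2: 0.22 × 11.9 = 2.618
  Grade 3: 0.22 × 53.2 = 11.704
  Grade 4: 0.28 × 17 = 4.76
  Grade 5: 0.2 × 23.9 = 4.78
  Grade 6: 0.08 × 10.1 = 0.808
Post-stratified estimate = 24.67 → 24.7%.

24.7%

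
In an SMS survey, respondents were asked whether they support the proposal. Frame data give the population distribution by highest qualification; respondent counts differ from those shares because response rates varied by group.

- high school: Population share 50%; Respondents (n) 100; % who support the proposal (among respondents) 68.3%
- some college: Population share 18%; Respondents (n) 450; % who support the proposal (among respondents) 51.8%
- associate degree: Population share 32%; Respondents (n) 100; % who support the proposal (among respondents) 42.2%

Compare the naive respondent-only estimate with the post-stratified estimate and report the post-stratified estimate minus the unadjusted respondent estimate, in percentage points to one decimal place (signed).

+4.1 percentage points

Unadjusted (pooled respondent) estimate weights by respondent counts:
  (100/650)×68.3 + (450/650)×51.8 + (100/650)×42.2 = 52.8615%
Post-stratifying to population shares instead:
  0.5×68.3 + 0.18×51.8 + 0.32×42.2 = 56.978%
Difference = 56.978 − 52.8615 = 4.1165 pp.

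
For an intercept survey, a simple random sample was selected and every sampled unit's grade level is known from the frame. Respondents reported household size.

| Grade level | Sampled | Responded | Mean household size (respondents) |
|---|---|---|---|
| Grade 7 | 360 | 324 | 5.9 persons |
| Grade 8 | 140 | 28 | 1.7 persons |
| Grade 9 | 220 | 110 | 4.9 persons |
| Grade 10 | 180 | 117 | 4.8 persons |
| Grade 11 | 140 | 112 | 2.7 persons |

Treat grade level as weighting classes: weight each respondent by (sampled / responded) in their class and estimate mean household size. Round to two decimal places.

4.50

Class response rates: Grade 7 324/360 = 90%, Grade 8 28/140 = 20%, Grade 9 110/220 = 50%, Grade 10 117/180 = 65%, Grade 11 112/140 = 80%.
Inverse-response-rate weighting restores each class to its sampled count, so class totals weight by n_sampled:
  Grade 7: 360 × 5.9 = 2124
  Grade 8: 140 × 1.7 = 238
  Grade 9: 220 × 4.9 = 1078
  Grade 10: 180 × 4.8 = 864
  Grade 11: 140 × 2.7 = 378
Adjusted estimate = 4682 / 1,040 = 4.50192 → 4.50.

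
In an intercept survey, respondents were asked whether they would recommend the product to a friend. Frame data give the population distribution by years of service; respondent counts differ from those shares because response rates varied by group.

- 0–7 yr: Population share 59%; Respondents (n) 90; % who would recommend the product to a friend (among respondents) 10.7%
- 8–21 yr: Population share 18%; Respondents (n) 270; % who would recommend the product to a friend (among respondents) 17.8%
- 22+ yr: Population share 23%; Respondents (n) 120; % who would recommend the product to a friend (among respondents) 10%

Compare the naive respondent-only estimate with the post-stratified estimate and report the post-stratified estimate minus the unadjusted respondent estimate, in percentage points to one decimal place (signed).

Naive respondent-only estimate (weights = respondent counts):
  (90/480)×10.7 + (270/480)×17.8 + (120/480)×10 = 14.5188%
Post-stratified estimate weights by population shares:
  0.59×10.7 + 0.18×17.8 + 0.23×10 = 11.817%
Difference = 11.817 − 14.5188 = -2.7018 pp.

-2.7 percentage points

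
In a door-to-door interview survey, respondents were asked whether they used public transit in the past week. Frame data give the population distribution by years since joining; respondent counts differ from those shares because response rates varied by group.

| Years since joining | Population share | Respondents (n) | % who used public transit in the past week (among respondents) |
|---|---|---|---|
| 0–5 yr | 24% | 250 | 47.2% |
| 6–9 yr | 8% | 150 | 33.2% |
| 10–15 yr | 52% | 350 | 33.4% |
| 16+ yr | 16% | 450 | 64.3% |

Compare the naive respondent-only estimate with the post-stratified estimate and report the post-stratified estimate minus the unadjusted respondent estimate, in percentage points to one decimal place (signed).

-6.2 percentage points

Without adjustment, the pooled respondent share is:
  (250/1200)×47.2 + (150/1200)×33.2 + (350/1200)×33.4 + (450/1200)×64.3 = 47.8375%
Post-stratifying to population shares instead:
  0.24×47.2 + 0.08×33.2 + 0.52×33.4 + 0.16×64.3 = 41.64%
Difference = 41.64 − 47.8375 = -6.1975 pp.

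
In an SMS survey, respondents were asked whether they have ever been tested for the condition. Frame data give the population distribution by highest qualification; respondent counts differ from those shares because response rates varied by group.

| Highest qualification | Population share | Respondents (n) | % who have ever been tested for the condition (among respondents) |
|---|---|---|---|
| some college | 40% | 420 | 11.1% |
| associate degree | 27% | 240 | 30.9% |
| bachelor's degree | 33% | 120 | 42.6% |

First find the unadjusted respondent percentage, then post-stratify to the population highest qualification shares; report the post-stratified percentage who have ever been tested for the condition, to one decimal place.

Unadjusted (pooled respondent) estimate weights by respondent counts:
  (420/780)×11.1 + (240/780)×30.9 + (120/780)×42.6 = 22.0385%
Reweighting by population highest qualification shares:
  0.4×11.1 + 0.27×30.9 + 0.33×42.6 = 26.841%

26.8%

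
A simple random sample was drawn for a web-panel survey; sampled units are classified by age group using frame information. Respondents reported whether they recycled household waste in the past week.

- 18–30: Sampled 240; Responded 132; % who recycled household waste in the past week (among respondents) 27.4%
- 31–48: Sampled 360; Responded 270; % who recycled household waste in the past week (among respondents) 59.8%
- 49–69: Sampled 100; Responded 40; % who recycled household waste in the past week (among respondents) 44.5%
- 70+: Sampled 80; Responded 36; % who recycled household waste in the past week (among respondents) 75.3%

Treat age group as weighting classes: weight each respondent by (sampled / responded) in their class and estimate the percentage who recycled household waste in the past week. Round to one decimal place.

49.5%

Response rates by class: 18–30 132/240 = 55%, 31–48 270/360 = 75%, 49–69 40/100 = 40%, 70+ 36/80 = 45%.
Each respondent's weight = sampled/responded in their class; summing within a class gives n_sampled, so:
  18–30: 240 × 27.4 = 6576
  31–48: 360 × 59.8 = 21,528
  49–69: 100 × 44.5 = 4450
  70+: 80 × 75.3 = 6024
Adjusted estimate = 38,578 / 780 = 49.459 → 49.5%.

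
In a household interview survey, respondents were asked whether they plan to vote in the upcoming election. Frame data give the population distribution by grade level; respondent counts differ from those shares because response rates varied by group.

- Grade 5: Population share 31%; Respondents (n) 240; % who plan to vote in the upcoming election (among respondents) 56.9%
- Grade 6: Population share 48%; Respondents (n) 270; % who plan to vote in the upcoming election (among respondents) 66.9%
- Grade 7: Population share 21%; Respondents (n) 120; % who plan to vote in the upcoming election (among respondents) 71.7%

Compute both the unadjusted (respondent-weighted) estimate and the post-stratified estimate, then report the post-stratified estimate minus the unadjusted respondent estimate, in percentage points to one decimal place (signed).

+0.8 percentage points

Naive respondent-only estimate (weights = respondent counts):
  (240/630)×56.9 + (270/630)×66.9 + (120/630)×71.7 = 64.0048%
Post-stratifying to population shares instead:
  0.31×56.9 + 0.48×66.9 + 0.21×71.7 = 64.808%
Difference = 64.808 − 64.0048 = 0.8032 pp.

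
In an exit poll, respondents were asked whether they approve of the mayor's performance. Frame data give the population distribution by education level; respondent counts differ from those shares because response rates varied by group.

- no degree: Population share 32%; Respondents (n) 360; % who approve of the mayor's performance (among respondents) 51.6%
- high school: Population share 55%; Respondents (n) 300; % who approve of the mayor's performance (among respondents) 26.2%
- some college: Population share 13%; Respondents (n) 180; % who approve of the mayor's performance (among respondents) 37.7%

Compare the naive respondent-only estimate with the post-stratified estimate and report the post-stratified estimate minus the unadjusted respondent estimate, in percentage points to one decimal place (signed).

-3.7 percentage points

Naive respondent-only estimate (weights = respondent counts):
  (360/840)×51.6 + (300/840)×26.2 + (180/840)×37.7 = 39.55%
Reweighting by population education level shares:
  0.32×51.6 + 0.55×26.2 + 0.13×37.7 = 35.823%
Difference = 35.823 − 39.55 = -3.727 pp.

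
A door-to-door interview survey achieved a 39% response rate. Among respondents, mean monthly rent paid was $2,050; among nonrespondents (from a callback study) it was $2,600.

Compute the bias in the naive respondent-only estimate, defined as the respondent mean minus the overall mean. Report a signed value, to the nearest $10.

-$340

Nonresponse fraction = 1 − 0.39 = 0.61.
Bias = (nonresponse fraction) × (respondent mean − nonrespondent mean)
     = 0.61 × (2050 − 2600) = 0.61 × -550 = -335.5.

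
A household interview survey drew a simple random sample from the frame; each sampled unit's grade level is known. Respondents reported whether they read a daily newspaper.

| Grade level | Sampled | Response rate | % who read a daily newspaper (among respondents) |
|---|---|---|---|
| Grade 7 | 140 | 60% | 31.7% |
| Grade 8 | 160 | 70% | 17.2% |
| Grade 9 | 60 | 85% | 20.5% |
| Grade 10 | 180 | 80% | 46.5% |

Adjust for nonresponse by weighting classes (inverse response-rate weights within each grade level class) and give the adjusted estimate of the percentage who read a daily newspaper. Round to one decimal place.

31.1%

Inverse-response-rate weighting restores each class to its sampled count, so class totals weight by n_sampled:
  Grade 7: 140 × 31.7 = 4438
  Grade 8: 160 × 17.2 = 2752
  Grade 9: 60 × 20.5 = 1230
  Grade 10: 180 × 46.5 = 8370
Adjusted estimate = 16,790 / 540 = 31.0926 → 31.1%.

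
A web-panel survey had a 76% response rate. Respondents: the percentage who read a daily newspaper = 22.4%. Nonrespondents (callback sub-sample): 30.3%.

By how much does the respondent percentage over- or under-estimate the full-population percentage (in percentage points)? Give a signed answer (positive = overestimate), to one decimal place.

-1.9 percentage points

Nonresponse fraction = 1 − 0.76 = 0.24.
Bias = (nonresponse fraction) × (respondent percentage − nonrespondent percentage)
     = 0.24 × (22.4 − 30.3) = 0.24 × -7.9 = -1.896.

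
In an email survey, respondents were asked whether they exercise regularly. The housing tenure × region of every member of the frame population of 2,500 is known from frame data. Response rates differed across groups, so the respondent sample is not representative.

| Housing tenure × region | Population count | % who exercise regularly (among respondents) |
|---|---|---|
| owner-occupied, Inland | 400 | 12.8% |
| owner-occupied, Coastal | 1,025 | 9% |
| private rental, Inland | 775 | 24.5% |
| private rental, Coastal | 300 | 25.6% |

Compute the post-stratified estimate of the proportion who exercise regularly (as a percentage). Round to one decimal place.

16.4%

Post-stratification weights by population share, not respondent share:
  owner-occupied, Inland: (400/2,500) × 12.8 = 2.048
  owner-occupied, Coastal: (1,025/2,500) × 9 = 3.69
  private rental, Inland: (775/2,500) × 24.5 = 7.595
  private rental, Coastal: (300/2,500) × 25.6 = 3.072
Post-stratified estimate = 16.405 → 16.4%.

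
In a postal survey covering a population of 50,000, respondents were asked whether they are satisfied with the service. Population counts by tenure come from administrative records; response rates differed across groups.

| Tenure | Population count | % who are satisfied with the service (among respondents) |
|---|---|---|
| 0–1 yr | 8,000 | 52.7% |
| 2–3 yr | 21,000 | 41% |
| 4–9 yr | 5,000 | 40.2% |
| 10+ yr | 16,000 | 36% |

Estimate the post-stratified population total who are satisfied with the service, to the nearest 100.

Estimated count per cell = population count × respondent percentage:
  0–1 yr: 8,000 × 52.7% = 4216
  2–3 yr: 21,000 × 41% = 8610
  4–9 yr: 5,000 × 40.2% = 2010
  10+ yr: 16,000 × 36% = 5760
Estimated total = 20,596 → 20,600.

20,600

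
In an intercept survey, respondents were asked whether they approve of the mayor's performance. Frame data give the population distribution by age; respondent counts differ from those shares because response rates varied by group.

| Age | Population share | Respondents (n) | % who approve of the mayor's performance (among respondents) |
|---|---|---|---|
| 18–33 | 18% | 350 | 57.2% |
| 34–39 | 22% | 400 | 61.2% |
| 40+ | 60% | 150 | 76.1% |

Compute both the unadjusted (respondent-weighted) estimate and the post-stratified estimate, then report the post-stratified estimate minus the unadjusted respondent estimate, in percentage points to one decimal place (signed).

+7.3 percentage points

Unadjusted (pooled respondent) estimate weights by respondent counts:
  (350/900)×57.2 + (400/900)×61.2 + (150/900)×76.1 = 62.1278%
Post-stratifying to population shares instead:
  0.18×57.2 + 0.22×61.2 + 0.6×76.1 = 69.42%
Difference = 69.42 − 62.1278 = 7.2922 pp.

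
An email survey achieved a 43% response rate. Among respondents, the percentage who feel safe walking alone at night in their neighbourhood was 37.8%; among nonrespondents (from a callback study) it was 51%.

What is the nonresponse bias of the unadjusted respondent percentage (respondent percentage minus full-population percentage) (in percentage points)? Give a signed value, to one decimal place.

-7.5 percentage points

Nonresponse fraction = 1 − 0.43 = 0.57.
Bias = (nonresponse fraction) × (respondent percentage − nonrespondent percentage)
     = 0.57 × (37.8 − 51) = 0.57 × -13.2 = -7.524.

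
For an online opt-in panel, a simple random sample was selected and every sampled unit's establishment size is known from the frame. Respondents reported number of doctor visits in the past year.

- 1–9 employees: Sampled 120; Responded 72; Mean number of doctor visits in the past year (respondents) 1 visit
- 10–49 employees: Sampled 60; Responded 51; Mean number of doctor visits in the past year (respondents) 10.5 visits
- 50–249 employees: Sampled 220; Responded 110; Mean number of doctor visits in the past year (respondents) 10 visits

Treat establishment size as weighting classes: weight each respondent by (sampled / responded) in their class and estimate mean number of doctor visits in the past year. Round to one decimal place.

7.4

Response rates by class: 1–9 employees 72/120 = 60%, 10–49 employees 51/60 = 85%, 50–249 employees 110/220 = 50%.
Inverse-response-rate weighting restores each class to its sampled count, so class totals weight by n_sampled:
  1–9 employees: 120 × 1 = 120
  10–49 employees: 60 × 10.5 = 630
  50–249 employees: 220 × 10 = 2200
Adjusted estimate = 2950 / 400 = 7.375 → 7.4.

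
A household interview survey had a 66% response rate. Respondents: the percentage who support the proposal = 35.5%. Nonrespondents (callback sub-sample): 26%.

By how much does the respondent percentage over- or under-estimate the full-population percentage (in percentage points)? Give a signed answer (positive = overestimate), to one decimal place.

+3.2 percentage points

Nonresponse fraction = 1 − 0.66 = 0.34.
Bias = (nonresponse fraction) × (respondent percentage − nonrespondent percentage)
     = 0.34 × (35.5 − 26) = 0.34 × 9.5 = 3.23.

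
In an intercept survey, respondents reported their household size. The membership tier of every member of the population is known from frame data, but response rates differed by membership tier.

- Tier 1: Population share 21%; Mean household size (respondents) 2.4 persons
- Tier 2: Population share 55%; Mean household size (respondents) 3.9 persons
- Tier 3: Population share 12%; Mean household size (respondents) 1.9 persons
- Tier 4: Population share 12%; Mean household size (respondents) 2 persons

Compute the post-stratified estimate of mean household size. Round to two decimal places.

Weight each group's respondent value by its population share:
  Tier 1: 0.21 × 2.4 = 0.504
  Tier 2: 0.55 × 3.9 = 2.145
  Tier 3: 0.12 × 1.9 = 0.228
  Tier 4: 0.12 × 2 = 0.24
Post-stratified estimate = 3.117 → 3.12.

3.12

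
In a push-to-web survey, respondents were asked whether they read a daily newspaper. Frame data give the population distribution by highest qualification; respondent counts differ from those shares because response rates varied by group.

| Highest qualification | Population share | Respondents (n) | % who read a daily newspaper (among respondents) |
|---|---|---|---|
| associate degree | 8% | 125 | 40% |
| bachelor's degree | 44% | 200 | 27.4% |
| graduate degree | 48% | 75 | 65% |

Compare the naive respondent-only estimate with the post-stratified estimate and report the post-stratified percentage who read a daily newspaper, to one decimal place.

Without adjustment, the pooled respondent share is:
  (125/400)×40 + (200/400)×27.4 + (75/400)×65 = 38.3875%
Post-stratifying to population shares instead:
  0.08×40 + 0.44×27.4 + 0.48×65 = 46.456%

46.5%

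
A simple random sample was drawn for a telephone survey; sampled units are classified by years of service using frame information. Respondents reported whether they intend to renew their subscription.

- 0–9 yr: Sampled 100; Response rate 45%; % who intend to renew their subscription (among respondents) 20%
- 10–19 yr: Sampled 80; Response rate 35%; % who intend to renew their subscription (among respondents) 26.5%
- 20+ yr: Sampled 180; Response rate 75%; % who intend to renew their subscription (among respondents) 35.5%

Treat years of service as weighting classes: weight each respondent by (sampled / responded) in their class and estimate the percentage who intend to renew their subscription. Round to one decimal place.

29.2%

With weight = n_sampled/n_responded per class, the weighted class total is n_sampled:
  0–9 yr: 100 × 20 = 2000
  10–19 yr: 80 × 26.5 = 2120
  20+ yr: 180 × 35.5 = 6390
Adjusted estimate = 10,510 / 360 = 29.1944 → 29.2%.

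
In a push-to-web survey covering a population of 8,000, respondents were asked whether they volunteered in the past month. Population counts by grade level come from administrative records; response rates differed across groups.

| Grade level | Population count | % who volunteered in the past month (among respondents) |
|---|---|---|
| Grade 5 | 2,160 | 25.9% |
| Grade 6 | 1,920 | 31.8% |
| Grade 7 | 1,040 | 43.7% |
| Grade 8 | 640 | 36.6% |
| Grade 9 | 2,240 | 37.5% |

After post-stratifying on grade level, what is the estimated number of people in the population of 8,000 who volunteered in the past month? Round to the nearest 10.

2,700

Each cell contributes its population count × the respondent rate:
  Grade 5: 2,160 × 25.9% = 559.44
  Grade 6: 1,920 × 31.8% = 610.56
  Grade 7: 1,040 × 43.7% = 454.48
  Grade 8: 640 × 36.6% = 234.24
  Grade 9: 2,240 × 37.5% = 840
Estimated total = 2698.72 → 2,700.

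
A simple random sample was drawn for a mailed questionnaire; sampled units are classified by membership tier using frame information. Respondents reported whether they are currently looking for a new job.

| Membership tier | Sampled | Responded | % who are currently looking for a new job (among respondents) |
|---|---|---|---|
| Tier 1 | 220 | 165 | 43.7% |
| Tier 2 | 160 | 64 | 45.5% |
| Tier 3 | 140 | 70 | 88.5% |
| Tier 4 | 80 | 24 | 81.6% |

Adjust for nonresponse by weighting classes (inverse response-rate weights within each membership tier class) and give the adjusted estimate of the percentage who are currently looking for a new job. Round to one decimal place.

Class response rates: Tier 1 165/220 = 75%, Tier 2 64/160 = 40%, Tier 3 70/140 = 50%, Tier 4 24/80 = 30%.
Inverse-response-rate weighting restores each class to its sampled count, so class totals weight by n_sampled:
  Tier 1: 220 × 43.7 = 9614
  Tier 2: 160 × 45.5 = 7280
  Tier 3: 140 × 88.5 = 12,390
  Tier 4: 80 × 81.6 = 6528
Adjusted estimate = 35,812 / 600 = 59.6867 → 59.7%.

59.7%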